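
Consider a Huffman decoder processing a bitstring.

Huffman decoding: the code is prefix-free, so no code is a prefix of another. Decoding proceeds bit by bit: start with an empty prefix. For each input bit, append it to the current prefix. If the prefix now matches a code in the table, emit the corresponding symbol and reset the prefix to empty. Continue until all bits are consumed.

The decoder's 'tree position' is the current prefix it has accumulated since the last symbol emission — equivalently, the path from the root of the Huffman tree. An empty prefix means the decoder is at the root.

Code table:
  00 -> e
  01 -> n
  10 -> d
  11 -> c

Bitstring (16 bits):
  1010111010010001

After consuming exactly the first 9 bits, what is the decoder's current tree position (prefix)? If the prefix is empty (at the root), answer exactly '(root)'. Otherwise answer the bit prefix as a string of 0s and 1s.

Bit 0: prefix='1' (no match yet)
Bit 1: prefix='10' -> emit 'd', reset
Bit 2: prefix='1' (no match yet)
Bit 3: prefix='10' -> emit 'd', reset
Bit 4: prefix='1' (no match yet)
Bit 5: prefix='11' -> emit 'c', reset
Bit 6: prefix='1' (no match yet)
Bit 7: prefix='10' -> emit 'd', reset
Bit 8: prefix='1' (no match yet)

Answer: 1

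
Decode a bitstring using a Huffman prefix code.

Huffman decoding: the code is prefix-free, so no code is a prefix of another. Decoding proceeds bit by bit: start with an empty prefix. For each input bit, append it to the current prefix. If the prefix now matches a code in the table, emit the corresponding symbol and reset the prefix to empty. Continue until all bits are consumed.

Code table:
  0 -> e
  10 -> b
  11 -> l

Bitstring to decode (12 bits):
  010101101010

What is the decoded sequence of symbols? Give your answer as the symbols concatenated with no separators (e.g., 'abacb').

Answer: ebblebb

Derivation:
Bit 0: prefix='0' -> emit 'e', reset
Bit 1: prefix='1' (no match yet)
Bit 2: prefix='10' -> emit 'b', reset
Bit 3: prefix='1' (no match yet)
Bit 4: prefix='10' -> emit 'b', reset
Bit 5: prefix='1' (no match yet)
Bit 6: prefix='11' -> emit 'l', reset
Bit 7: prefix='0' -> emit 'e', reset
Bit 8: prefix='1' (no match yet)
Bit 9: prefix='10' -> emit 'b', reset
Bit 10: prefix='1' (no match yet)
Bit 11: prefix='10' -> emit 'b', reset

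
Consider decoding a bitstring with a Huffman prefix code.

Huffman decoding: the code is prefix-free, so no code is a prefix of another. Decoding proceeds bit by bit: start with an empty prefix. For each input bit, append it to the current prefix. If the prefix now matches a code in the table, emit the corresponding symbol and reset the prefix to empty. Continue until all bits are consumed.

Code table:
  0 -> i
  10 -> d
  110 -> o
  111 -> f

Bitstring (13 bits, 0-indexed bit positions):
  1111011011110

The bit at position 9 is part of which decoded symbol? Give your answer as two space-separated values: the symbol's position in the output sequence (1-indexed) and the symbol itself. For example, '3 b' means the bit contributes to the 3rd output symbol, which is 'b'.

Answer: 4 f

Derivation:
Bit 0: prefix='1' (no match yet)
Bit 1: prefix='11' (no match yet)
Bit 2: prefix='111' -> emit 'f', reset
Bit 3: prefix='1' (no match yet)
Bit 4: prefix='10' -> emit 'd', reset
Bit 5: prefix='1' (no match yet)
Bit 6: prefix='11' (no match yet)
Bit 7: prefix='110' -> emit 'o', reset
Bit 8: prefix='1' (no match yet)
Bit 9: prefix='11' (no match yet)
Bit 10: prefix='111' -> emit 'f', reset
Bit 11: prefix='1' (no match yet)
Bit 12: prefix='10' -> emit 'd', reset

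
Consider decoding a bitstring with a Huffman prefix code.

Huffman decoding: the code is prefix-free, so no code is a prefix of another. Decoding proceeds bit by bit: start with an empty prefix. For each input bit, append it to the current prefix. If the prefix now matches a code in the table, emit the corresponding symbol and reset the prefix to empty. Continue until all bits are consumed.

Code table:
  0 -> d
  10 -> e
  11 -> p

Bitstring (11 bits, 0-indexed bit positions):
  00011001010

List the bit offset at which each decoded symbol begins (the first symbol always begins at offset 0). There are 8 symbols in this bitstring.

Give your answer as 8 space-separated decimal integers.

Answer: 0 1 2 3 5 6 7 9

Derivation:
Bit 0: prefix='0' -> emit 'd', reset
Bit 1: prefix='0' -> emit 'd', reset
Bit 2: prefix='0' -> emit 'd', reset
Bit 3: prefix='1' (no match yet)
Bit 4: prefix='11' -> emit 'p', reset
Bit 5: prefix='0' -> emit 'd', reset
Bit 6: prefix='0' -> emit 'd', reset
Bit 7: prefix='1' (no match yet)
Bit 8: prefix='10' -> emit 'e', reset
Bit 9: prefix='1' (no match yet)
Bit 10: prefix='10' -> emit 'e', reset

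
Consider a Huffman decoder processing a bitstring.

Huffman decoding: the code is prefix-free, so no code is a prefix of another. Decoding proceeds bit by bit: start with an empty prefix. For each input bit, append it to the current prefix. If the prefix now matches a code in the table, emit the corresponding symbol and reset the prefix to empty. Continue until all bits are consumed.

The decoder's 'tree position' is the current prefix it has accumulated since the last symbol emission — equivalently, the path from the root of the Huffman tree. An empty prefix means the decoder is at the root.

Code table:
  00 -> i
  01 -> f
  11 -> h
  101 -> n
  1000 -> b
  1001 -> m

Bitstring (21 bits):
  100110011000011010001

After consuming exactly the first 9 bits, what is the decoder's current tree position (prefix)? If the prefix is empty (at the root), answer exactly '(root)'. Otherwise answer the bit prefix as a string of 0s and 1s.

Answer: 1

Derivation:
Bit 0: prefix='1' (no match yet)
Bit 1: prefix='10' (no match yet)
Bit 2: prefix='100' (no match yet)
Bit 3: prefix='1001' -> emit 'm', reset
Bit 4: prefix='1' (no match yet)
Bit 5: prefix='10' (no match yet)
Bit 6: prefix='100' (no match yet)
Bit 7: prefix='1001' -> emit 'm', reset
Bit 8: prefix='1' (no match yet)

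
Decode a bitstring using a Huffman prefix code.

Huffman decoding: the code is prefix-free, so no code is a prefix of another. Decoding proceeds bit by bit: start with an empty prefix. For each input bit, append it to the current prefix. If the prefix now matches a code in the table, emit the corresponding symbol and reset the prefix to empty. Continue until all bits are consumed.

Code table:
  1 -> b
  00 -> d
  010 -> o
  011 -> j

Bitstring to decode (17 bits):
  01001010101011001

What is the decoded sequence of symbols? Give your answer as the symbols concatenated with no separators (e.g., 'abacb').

Answer: oobobjdb

Derivation:
Bit 0: prefix='0' (no match yet)
Bit 1: prefix='01' (no match yet)
Bit 2: prefix='010' -> emit 'o', reset
Bit 3: prefix='0' (no match yet)
Bit 4: prefix='01' (no match yet)
Bit 5: prefix='010' -> emit 'o', reset
Bit 6: prefix='1' -> emit 'b', reset
Bit 7: prefix='0' (no match yet)
Bit 8: prefix='01' (no match yet)
Bit 9: prefix='010' -> emit 'o', reset
Bit 10: prefix='1' -> emit 'b', reset
Bit 11: prefix='0' (no match yet)
Bit 12: prefix='01' (no match yet)
Bit 13: prefix='011' -> emit 'j', reset
Bit 14: prefix='0' (no match yet)
Bit 15: prefix='00' -> emit 'd', reset
Bit 16: prefix='1' -> emit 'b', reset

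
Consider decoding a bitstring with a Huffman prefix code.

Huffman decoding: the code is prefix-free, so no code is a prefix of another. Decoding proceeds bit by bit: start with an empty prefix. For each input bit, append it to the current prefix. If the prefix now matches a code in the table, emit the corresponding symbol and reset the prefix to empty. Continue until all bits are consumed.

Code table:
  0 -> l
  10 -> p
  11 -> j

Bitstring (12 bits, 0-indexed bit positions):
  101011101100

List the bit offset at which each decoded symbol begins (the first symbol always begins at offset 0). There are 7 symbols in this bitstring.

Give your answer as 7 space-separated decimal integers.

Bit 0: prefix='1' (no match yet)
Bit 1: prefix='10' -> emit 'p', reset
Bit 2: prefix='1' (no match yet)
Bit 3: prefix='10' -> emit 'p', reset
Bit 4: prefix='1' (no match yet)
Bit 5: prefix='11' -> emit 'j', reset
Bit 6: prefix='1' (no match yet)
Bit 7: prefix='10' -> emit 'p', reset
Bit 8: prefix='1' (no match yet)
Bit 9: prefix='11' -> emit 'j', reset
Bit 10: prefix='0' -> emit 'l', reset
Bit 11: prefix='0' -> emit 'l', reset

Answer: 0 2 4 6 8 10 11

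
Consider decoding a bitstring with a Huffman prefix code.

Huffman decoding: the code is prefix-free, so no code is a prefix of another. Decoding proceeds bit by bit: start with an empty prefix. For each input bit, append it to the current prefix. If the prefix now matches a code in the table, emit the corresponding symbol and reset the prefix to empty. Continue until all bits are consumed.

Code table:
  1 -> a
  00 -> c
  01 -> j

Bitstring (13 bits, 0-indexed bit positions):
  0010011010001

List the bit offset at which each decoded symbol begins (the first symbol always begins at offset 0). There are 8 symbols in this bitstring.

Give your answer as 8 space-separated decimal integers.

Bit 0: prefix='0' (no match yet)
Bit 1: prefix='00' -> emit 'c', reset
Bit 2: prefix='1' -> emit 'a', reset
Bit 3: prefix='0' (no match yet)
Bit 4: prefix='00' -> emit 'c', reset
Bit 5: prefix='1' -> emit 'a', reset
Bit 6: prefix='1' -> emit 'a', reset
Bit 7: prefix='0' (no match yet)
Bit 8: prefix='01' -> emit 'j', reset
Bit 9: prefix='0' (no match yet)
Bit 10: prefix='00' -> emit 'c', reset
Bit 11: prefix='0' (no match yet)
Bit 12: prefix='01' -> emit 'j', reset

Answer: 0 2 3 5 6 7 9 11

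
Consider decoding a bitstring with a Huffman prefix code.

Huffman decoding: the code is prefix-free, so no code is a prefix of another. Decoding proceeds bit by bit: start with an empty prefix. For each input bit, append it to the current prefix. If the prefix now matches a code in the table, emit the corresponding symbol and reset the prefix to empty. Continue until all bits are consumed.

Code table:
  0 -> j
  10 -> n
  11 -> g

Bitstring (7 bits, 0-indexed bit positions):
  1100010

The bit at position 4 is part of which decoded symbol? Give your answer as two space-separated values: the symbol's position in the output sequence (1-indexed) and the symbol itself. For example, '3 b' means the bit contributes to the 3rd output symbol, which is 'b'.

Answer: 4 j

Derivation:
Bit 0: prefix='1' (no match yet)
Bit 1: prefix='11' -> emit 'g', reset
Bit 2: prefix='0' -> emit 'j', reset
Bit 3: prefix='0' -> emit 'j', reset
Bit 4: prefix='0' -> emit 'j', reset
Bit 5: prefix='1' (no match yet)
Bit 6: prefix='10' -> emit 'n', reset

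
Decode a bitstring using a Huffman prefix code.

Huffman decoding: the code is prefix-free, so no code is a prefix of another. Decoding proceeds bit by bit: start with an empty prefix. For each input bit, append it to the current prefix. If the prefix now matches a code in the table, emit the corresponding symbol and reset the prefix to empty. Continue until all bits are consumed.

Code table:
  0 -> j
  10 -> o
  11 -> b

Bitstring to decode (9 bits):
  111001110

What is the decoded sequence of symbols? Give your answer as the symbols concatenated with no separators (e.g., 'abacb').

Answer: bojbo

Derivation:
Bit 0: prefix='1' (no match yet)
Bit 1: prefix='11' -> emit 'b', reset
Bit 2: prefix='1' (no match yet)
Bit 3: prefix='10' -> emit 'o', reset
Bit 4: prefix='0' -> emit 'j', reset
Bit 5: prefix='1' (no match yet)
Bit 6: prefix='11' -> emit 'b', reset
Bit 7: prefix='1' (no match yet)
Bit 8: prefix='10' -> emit 'o', reset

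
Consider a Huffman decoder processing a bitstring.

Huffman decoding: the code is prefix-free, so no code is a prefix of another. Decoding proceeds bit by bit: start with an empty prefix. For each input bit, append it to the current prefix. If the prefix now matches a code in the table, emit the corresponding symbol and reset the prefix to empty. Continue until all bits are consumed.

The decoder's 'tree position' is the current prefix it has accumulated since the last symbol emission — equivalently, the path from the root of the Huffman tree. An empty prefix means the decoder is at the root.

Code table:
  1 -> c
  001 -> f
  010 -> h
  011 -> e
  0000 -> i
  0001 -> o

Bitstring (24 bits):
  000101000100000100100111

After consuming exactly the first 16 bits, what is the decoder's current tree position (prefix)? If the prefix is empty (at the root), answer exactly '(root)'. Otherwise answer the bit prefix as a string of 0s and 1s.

Bit 0: prefix='0' (no match yet)
Bit 1: prefix='00' (no match yet)
Bit 2: prefix='000' (no match yet)
Bit 3: prefix='0001' -> emit 'o', reset
Bit 4: prefix='0' (no match yet)
Bit 5: prefix='01' (no match yet)
Bit 6: prefix='010' -> emit 'h', reset
Bit 7: prefix='0' (no match yet)
Bit 8: prefix='00' (no match yet)
Bit 9: prefix='001' -> emit 'f', reset
Bit 10: prefix='0' (no match yet)
Bit 11: prefix='00' (no match yet)
Bit 12: prefix='000' (no match yet)
Bit 13: prefix='0000' -> emit 'i', reset
Bit 14: prefix='0' (no match yet)
Bit 15: prefix='01' (no match yet)

Answer: 01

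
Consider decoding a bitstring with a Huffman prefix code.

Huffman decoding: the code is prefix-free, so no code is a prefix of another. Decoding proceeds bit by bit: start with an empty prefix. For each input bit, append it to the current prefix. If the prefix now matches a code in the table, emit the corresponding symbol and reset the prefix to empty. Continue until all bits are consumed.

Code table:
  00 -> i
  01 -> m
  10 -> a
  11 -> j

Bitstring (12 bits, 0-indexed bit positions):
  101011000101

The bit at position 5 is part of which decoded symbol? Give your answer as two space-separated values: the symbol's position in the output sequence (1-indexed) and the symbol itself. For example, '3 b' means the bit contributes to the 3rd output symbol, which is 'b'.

Answer: 3 j

Derivation:
Bit 0: prefix='1' (no match yet)
Bit 1: prefix='10' -> emit 'a', reset
Bit 2: prefix='1' (no match yet)
Bit 3: prefix='10' -> emit 'a', reset
Bit 4: prefix='1' (no match yet)
Bit 5: prefix='11' -> emit 'j', reset
Bit 6: prefix='0' (no match yet)
Bit 7: prefix='00' -> emit 'i', reset
Bit 8: prefix='0' (no match yet)
Bit 9: prefix='01' -> emit 'm', reset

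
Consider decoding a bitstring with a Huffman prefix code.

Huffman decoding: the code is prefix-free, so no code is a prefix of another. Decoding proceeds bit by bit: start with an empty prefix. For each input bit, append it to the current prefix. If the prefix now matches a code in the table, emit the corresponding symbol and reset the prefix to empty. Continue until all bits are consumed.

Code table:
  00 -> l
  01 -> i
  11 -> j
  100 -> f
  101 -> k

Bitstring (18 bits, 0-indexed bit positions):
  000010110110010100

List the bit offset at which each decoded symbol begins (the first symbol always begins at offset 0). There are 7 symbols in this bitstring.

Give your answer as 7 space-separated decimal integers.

Answer: 0 2 4 7 10 13 16

Derivation:
Bit 0: prefix='0' (no match yet)
Bit 1: prefix='00' -> emit 'l', reset
Bit 2: prefix='0' (no match yet)
Bit 3: prefix='00' -> emit 'l', reset
Bit 4: prefix='1' (no match yet)
Bit 5: prefix='10' (no match yet)
Bit 6: prefix='101' -> emit 'k', reset
Bit 7: prefix='1' (no match yet)
Bit 8: prefix='10' (no match yet)
Bit 9: prefix='101' -> emit 'k', reset
Bit 10: prefix='1' (no match yet)
Bit 11: prefix='10' (no match yet)
Bit 12: prefix='100' -> emit 'f', reset
Bit 13: prefix='1' (no match yet)
Bit 14: prefix='10' (no match yet)
Bit 15: prefix='101' -> emit 'k', reset
Bit 16: prefix='0' (no match yet)
Bit 17: prefix='00' -> emit 'l', reset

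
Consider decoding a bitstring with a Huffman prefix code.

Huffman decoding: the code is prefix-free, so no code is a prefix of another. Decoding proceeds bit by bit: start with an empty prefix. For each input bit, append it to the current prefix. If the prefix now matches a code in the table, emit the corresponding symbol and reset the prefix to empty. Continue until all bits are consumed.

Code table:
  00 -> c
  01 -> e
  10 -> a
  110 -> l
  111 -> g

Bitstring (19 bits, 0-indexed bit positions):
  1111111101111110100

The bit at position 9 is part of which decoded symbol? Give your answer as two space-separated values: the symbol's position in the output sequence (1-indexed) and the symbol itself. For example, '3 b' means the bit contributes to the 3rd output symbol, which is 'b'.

Answer: 4 g

Derivation:
Bit 0: prefix='1' (no match yet)
Bit 1: prefix='11' (no match yet)
Bit 2: prefix='111' -> emit 'g', reset
Bit 3: prefix='1' (no match yet)
Bit 4: prefix='11' (no match yet)
Bit 5: prefix='111' -> emit 'g', reset
Bit 6: prefix='1' (no match yet)
Bit 7: prefix='11' (no match yet)
Bit 8: prefix='110' -> emit 'l', reset
Bit 9: prefix='1' (no match yet)
Bit 10: prefix='11' (no match yet)
Bit 11: prefix='111' -> emit 'g', reset
Bit 12: prefix='1' (no match yet)
Bit 13: prefix='11' (no match yet)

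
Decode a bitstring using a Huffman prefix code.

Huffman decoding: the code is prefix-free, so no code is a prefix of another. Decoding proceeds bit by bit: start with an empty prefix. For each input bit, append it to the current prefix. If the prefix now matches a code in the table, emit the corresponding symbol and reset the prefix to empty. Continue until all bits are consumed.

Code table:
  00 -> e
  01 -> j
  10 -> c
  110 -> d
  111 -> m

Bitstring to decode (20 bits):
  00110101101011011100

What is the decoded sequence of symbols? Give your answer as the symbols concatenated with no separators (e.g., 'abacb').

Answer: edcdcdme

Derivation:
Bit 0: prefix='0' (no match yet)
Bit 1: prefix='00' -> emit 'e', reset
Bit 2: prefix='1' (no match yet)
Bit 3: prefix='11' (no match yet)
Bit 4: prefix='110' -> emit 'd', reset
Bit 5: prefix='1' (no match yet)
Bit 6: prefix='10' -> emit 'c', reset
Bit 7: prefix='1' (no match yet)
Bit 8: prefix='11' (no match yet)
Bit 9: prefix='110' -> emit 'd', reset
Bit 10: prefix='1' (no match yet)
Bit 11: prefix='10' -> emit 'c', reset
Bit 12: prefix='1' (no match yet)
Bit 13: prefix='11' (no match yet)
Bit 14: prefix='110' -> emit 'd', reset
Bit 15: prefix='1' (no match yet)
Bit 16: prefix='11' (no match yet)
Bit 17: prefix='111' -> emit 'm', reset
Bit 18: prefix='0' (no match yet)
Bit 19: prefix='00' -> emit 'e', reset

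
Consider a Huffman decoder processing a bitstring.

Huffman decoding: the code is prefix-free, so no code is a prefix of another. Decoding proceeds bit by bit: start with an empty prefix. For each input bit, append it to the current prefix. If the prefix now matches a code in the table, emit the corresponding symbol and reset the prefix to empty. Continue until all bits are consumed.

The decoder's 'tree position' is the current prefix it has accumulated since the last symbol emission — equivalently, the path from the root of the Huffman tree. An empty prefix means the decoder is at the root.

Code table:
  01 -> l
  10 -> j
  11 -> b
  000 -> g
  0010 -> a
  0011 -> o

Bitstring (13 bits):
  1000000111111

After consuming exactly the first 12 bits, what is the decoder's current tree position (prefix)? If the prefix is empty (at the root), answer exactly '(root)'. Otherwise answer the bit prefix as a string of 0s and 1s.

Bit 0: prefix='1' (no match yet)
Bit 1: prefix='10' -> emit 'j', reset
Bit 2: prefix='0' (no match yet)
Bit 3: prefix='00' (no match yet)
Bit 4: prefix='000' -> emit 'g', reset
Bit 5: prefix='0' (no match yet)
Bit 6: prefix='00' (no match yet)
Bit 7: prefix='001' (no match yet)
Bit 8: prefix='0011' -> emit 'o', reset
Bit 9: prefix='1' (no match yet)
Bit 10: prefix='11' -> emit 'b', reset
Bit 11: prefix='1' (no match yet)

Answer: 1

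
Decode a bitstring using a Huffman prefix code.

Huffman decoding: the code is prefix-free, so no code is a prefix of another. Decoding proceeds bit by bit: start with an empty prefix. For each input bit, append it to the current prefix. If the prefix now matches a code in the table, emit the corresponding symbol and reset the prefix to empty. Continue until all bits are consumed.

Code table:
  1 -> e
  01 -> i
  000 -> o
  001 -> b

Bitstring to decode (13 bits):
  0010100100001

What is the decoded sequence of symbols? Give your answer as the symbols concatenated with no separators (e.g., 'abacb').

Answer: biboi

Derivation:
Bit 0: prefix='0' (no match yet)
Bit 1: prefix='00' (no match yet)
Bit 2: prefix='001' -> emit 'b', reset
Bit 3: prefix='0' (no match yet)
Bit 4: prefix='01' -> emit 'i', reset
Bit 5: prefix='0' (no match yet)
Bit 6: prefix='00' (no match yet)
Bit 7: prefix='001' -> emit 'b', reset
Bit 8: prefix='0' (no match yet)
Bit 9: prefix='00' (no match yet)
Bit 10: prefix='000' -> emit 'o', reset
Bit 11: prefix='0' (no match yet)
Bit 12: prefix='01' -> emit 'i', reset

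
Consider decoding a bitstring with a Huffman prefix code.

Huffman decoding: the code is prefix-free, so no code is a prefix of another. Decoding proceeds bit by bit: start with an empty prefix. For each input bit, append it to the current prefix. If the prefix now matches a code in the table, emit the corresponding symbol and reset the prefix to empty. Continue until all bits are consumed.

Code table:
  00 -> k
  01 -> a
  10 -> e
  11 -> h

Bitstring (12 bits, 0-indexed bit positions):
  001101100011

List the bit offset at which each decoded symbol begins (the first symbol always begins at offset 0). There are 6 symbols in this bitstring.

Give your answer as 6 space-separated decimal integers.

Bit 0: prefix='0' (no match yet)
Bit 1: prefix='00' -> emit 'k', reset
Bit 2: prefix='1' (no match yet)
Bit 3: prefix='11' -> emit 'h', reset
Bit 4: prefix='0' (no match yet)
Bit 5: prefix='01' -> emit 'a', reset
Bit 6: prefix='1' (no match yet)
Bit 7: prefix='10' -> emit 'e', reset
Bit 8: prefix='0' (no match yet)
Bit 9: prefix='00' -> emit 'k', reset
Bit 10: prefix='1' (no match yet)
Bit 11: prefix='11' -> emit 'h', reset

Answer: 0 2 4 6 8 10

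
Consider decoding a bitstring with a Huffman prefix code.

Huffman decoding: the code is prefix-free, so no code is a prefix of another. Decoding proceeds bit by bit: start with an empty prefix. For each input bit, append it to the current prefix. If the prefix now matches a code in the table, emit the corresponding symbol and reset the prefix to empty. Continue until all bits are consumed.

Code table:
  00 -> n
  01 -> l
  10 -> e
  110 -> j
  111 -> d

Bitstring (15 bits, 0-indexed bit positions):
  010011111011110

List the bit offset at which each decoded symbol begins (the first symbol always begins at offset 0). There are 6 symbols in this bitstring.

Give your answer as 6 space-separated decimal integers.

Bit 0: prefix='0' (no match yet)
Bit 1: prefix='01' -> emit 'l', reset
Bit 2: prefix='0' (no match yet)
Bit 3: prefix='00' -> emit 'n', reset
Bit 4: prefix='1' (no match yet)
Bit 5: prefix='11' (no match yet)
Bit 6: prefix='111' -> emit 'd', reset
Bit 7: prefix='1' (no match yet)
Bit 8: prefix='11' (no match yet)
Bit 9: prefix='110' -> emit 'j', reset
Bit 10: prefix='1' (no match yet)
Bit 11: prefix='11' (no match yet)
Bit 12: prefix='111' -> emit 'd', reset
Bit 13: prefix='1' (no match yet)
Bit 14: prefix='10' -> emit 'e', reset

Answer: 0 2 4 7 10 13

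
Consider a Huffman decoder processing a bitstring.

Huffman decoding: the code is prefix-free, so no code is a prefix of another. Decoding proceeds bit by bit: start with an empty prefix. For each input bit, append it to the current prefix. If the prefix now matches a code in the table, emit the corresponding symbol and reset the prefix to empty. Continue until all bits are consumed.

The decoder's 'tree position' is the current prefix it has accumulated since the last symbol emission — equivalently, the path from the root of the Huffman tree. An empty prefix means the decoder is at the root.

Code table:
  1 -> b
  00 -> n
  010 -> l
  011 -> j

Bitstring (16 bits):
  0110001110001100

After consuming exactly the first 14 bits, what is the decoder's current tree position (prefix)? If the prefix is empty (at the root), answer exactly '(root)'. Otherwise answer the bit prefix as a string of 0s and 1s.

Answer: (root)

Derivation:
Bit 0: prefix='0' (no match yet)
Bit 1: prefix='01' (no match yet)
Bit 2: prefix='011' -> emit 'j', reset
Bit 3: prefix='0' (no match yet)
Bit 4: prefix='00' -> emit 'n', reset
Bit 5: prefix='0' (no match yet)
Bit 6: prefix='01' (no match yet)
Bit 7: prefix='011' -> emit 'j', reset
Bit 8: prefix='1' -> emit 'b', reset
Bit 9: prefix='0' (no match yet)
Bit 10: prefix='00' -> emit 'n', reset
Bit 11: prefix='0' (no match yet)
Bit 12: prefix='01' (no match yet)
Bit 13: prefix='011' -> emit 'j', reset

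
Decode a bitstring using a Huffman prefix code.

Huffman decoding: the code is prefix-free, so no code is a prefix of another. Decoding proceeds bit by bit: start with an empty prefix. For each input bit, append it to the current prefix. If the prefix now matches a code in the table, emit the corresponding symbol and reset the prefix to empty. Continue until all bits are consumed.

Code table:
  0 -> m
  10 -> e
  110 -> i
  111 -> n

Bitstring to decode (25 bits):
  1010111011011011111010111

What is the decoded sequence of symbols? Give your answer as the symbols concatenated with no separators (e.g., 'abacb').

Answer: eenmiinien

Derivation:
Bit 0: prefix='1' (no match yet)
Bit 1: prefix='10' -> emit 'e', reset
Bit 2: prefix='1' (no match yet)
Bit 3: prefix='10' -> emit 'e', reset
Bit 4: prefix='1' (no match yet)
Bit 5: prefix='11' (no match yet)
Bit 6: prefix='111' -> emit 'n', reset
Bit 7: prefix='0' -> emit 'm', reset
Bit 8: prefix='1' (no match yet)
Bit 9: prefix='11' (no match yet)
Bit 10: prefix='110' -> emit 'i', reset
Bit 11: prefix='1' (no match yet)
Bit 12: prefix='11' (no match yet)
Bit 13: prefix='110' -> emit 'i', reset
Bit 14: prefix='1' (no match yet)
Bit 15: prefix='11' (no match yet)
Bit 16: prefix='111' -> emit 'n', reset
Bit 17: prefix='1' (no match yet)
Bit 18: prefix='11' (no match yet)
Bit 19: prefix='110' -> emit 'i', reset
Bit 20: prefix='1' (no match yet)
Bit 21: prefix='10' -> emit 'e', reset
Bit 22: prefix='1' (no match yet)
Bit 23: prefix='11' (no match yet)
Bit 24: prefix='111' -> emit 'n', reset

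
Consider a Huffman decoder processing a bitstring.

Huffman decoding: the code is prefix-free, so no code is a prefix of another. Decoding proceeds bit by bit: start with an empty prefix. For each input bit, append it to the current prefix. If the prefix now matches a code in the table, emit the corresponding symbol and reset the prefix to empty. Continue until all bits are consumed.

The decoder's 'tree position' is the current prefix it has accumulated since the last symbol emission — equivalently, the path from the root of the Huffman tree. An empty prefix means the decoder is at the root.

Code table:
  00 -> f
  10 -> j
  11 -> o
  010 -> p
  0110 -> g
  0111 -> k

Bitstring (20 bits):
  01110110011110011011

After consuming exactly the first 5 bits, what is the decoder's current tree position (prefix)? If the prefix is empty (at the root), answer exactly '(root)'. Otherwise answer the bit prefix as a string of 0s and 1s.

Answer: 0

Derivation:
Bit 0: prefix='0' (no match yet)
Bit 1: prefix='01' (no match yet)
Bit 2: prefix='011' (no match yet)
Bit 3: prefix='0111' -> emit 'k', reset
Bit 4: prefix='0' (no match yet)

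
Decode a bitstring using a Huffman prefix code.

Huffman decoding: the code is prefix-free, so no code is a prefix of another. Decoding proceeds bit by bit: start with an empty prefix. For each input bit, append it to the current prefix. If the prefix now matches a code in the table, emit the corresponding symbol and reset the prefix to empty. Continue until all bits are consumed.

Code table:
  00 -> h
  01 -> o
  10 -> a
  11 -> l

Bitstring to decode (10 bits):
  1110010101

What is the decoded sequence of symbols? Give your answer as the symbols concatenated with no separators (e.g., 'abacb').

Answer: laooo

Derivation:
Bit 0: prefix='1' (no match yet)
Bit 1: prefix='11' -> emit 'l', reset
Bit 2: prefix='1' (no match yet)
Bit 3: prefix='10' -> emit 'a', reset
Bit 4: prefix='0' (no match yet)
Bit 5: prefix='01' -> emit 'o', reset
Bit 6: prefix='0' (no match yet)
Bit 7: prefix='01' -> emit 'o', reset
Bit 8: prefix='0' (no match yet)
Bit 9: prefix='01' -> emit 'o', reset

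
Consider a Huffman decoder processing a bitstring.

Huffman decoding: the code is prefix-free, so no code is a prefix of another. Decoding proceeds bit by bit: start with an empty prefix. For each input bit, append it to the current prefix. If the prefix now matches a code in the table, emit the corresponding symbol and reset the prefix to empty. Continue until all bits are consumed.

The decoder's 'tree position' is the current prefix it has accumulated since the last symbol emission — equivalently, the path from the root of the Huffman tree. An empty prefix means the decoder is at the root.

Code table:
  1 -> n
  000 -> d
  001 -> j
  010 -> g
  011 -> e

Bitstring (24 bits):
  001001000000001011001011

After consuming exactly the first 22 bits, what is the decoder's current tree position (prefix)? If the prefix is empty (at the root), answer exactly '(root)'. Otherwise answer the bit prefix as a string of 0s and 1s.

Bit 0: prefix='0' (no match yet)
Bit 1: prefix='00' (no match yet)
Bit 2: prefix='001' -> emit 'j', reset
Bit 3: prefix='0' (no match yet)
Bit 4: prefix='00' (no match yet)
Bit 5: prefix='001' -> emit 'j', reset
Bit 6: prefix='0' (no match yet)
Bit 7: prefix='00' (no match yet)
Bit 8: prefix='000' -> emit 'd', reset
Bit 9: prefix='0' (no match yet)
Bit 10: prefix='00' (no match yet)
Bit 11: prefix='000' -> emit 'd', reset
Bit 12: prefix='0' (no match yet)
Bit 13: prefix='00' (no match yet)
Bit 14: prefix='001' -> emit 'j', reset
Bit 15: prefix='0' (no match yet)
Bit 16: prefix='01' (no match yet)
Bit 17: prefix='011' -> emit 'e', reset
Bit 18: prefix='0' (no match yet)
Bit 19: prefix='00' (no match yet)
Bit 20: prefix='001' -> emit 'j', reset
Bit 21: prefix='0' (no match yet)

Answer: 0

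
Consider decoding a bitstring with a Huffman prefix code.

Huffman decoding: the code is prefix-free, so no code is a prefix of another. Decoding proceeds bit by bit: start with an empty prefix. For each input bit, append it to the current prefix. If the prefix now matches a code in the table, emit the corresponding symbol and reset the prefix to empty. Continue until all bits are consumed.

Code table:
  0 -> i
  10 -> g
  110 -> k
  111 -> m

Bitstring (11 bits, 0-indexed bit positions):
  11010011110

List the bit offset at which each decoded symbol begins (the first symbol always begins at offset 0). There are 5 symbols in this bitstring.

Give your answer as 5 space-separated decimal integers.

Answer: 0 3 5 6 9

Derivation:
Bit 0: prefix='1' (no match yet)
Bit 1: prefix='11' (no match yet)
Bit 2: prefix='110' -> emit 'k', reset
Bit 3: prefix='1' (no match yet)
Bit 4: prefix='10' -> emit 'g', reset
Bit 5: prefix='0' -> emit 'i', reset
Bit 6: prefix='1' (no match yet)
Bit 7: prefix='11' (no match yet)
Bit 8: prefix='111' -> emit 'm', reset
Bit 9: prefix='1' (no match yet)
Bit 10: prefix='10' -> emit 'g', reset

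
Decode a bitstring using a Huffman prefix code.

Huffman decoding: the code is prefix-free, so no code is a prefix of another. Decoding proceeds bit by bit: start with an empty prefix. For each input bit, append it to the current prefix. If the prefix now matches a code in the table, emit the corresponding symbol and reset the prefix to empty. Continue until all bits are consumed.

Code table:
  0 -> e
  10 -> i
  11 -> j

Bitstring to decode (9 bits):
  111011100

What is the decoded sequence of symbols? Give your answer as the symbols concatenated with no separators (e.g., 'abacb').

Bit 0: prefix='1' (no match yet)
Bit 1: prefix='11' -> emit 'j', reset
Bit 2: prefix='1' (no match yet)
Bit 3: prefix='10' -> emit 'i', reset
Bit 4: prefix='1' (no match yet)
Bit 5: prefix='11' -> emit 'j', reset
Bit 6: prefix='1' (no match yet)
Bit 7: prefix='10' -> emit 'i', reset
Bit 8: prefix='0' -> emit 'e', reset

Answer: jijie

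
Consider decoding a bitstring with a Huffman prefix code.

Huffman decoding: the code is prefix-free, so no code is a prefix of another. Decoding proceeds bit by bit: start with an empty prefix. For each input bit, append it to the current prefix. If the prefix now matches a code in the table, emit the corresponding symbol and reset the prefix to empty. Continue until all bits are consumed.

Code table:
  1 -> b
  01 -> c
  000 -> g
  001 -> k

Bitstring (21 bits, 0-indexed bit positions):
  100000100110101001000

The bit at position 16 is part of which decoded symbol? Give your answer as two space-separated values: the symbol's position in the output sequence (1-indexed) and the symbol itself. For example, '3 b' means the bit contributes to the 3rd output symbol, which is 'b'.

Answer: 8 k

Derivation:
Bit 0: prefix='1' -> emit 'b', reset
Bit 1: prefix='0' (no match yet)
Bit 2: prefix='00' (no match yet)
Bit 3: prefix='000' -> emit 'g', reset
Bit 4: prefix='0' (no match yet)
Bit 5: prefix='00' (no match yet)
Bit 6: prefix='001' -> emit 'k', reset
Bit 7: prefix='0' (no match yet)
Bit 8: prefix='00' (no match yet)
Bit 9: prefix='001' -> emit 'k', reset
Bit 10: prefix='1' -> emit 'b', reset
Bit 11: prefix='0' (no match yet)
Bit 12: prefix='01' -> emit 'c', reset
Bit 13: prefix='0' (no match yet)
Bit 14: prefix='01' -> emit 'c', reset
Bit 15: prefix='0' (no match yet)
Bit 16: prefix='00' (no match yet)
Bit 17: prefix='001' -> emit 'k', reset
Bit 18: prefix='0' (no match yet)
Bit 19: prefix='00' (no match yet)
Bit 20: prefix='000' -> emit 'g', reset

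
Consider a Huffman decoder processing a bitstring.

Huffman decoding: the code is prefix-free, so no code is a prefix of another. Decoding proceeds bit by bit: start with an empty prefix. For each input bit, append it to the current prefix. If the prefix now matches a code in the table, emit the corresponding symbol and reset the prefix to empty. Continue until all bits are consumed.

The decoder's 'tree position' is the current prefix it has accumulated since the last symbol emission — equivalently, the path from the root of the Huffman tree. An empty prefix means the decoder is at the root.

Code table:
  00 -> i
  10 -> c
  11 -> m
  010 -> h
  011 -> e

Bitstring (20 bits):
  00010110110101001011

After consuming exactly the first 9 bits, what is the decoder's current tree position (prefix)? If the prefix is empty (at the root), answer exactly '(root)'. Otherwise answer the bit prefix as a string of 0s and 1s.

Answer: 01

Derivation:
Bit 0: prefix='0' (no match yet)
Bit 1: prefix='00' -> emit 'i', reset
Bit 2: prefix='0' (no match yet)
Bit 3: prefix='01' (no match yet)
Bit 4: prefix='010' -> emit 'h', reset
Bit 5: prefix='1' (no match yet)
Bit 6: prefix='11' -> emit 'm', reset
Bit 7: prefix='0' (no match yet)
Bit 8: prefix='01' (no match yet)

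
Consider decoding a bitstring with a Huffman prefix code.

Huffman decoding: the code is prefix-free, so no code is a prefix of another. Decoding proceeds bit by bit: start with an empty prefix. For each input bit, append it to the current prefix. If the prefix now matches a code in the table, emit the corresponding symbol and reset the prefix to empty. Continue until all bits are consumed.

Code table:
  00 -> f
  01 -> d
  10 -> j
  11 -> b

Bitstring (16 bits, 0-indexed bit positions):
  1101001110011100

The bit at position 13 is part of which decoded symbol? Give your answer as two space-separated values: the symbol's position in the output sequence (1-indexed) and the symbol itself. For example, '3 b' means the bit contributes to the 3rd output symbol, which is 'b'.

Bit 0: prefix='1' (no match yet)
Bit 1: prefix='11' -> emit 'b', reset
Bit 2: prefix='0' (no match yet)
Bit 3: prefix='01' -> emit 'd', reset
Bit 4: prefix='0' (no match yet)
Bit 5: prefix='00' -> emit 'f', reset
Bit 6: prefix='1' (no match yet)
Bit 7: prefix='11' -> emit 'b', reset
Bit 8: prefix='1' (no match yet)
Bit 9: prefix='10' -> emit 'j', reset
Bit 10: prefix='0' (no match yet)
Bit 11: prefix='01' -> emit 'd', reset
Bit 12: prefix='1' (no match yet)
Bit 13: prefix='11' -> emit 'b', reset
Bit 14: prefix='0' (no match yet)
Bit 15: prefix='00' -> emit 'f', reset

Answer: 7 b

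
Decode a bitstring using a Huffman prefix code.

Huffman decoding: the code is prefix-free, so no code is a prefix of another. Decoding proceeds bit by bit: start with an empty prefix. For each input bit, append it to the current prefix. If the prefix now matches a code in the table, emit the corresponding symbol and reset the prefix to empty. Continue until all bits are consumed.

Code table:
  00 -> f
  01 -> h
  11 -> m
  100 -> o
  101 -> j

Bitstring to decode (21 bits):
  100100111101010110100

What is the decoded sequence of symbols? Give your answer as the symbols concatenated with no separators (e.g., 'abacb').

Bit 0: prefix='1' (no match yet)
Bit 1: prefix='10' (no match yet)
Bit 2: prefix='100' -> emit 'o', reset
Bit 3: prefix='1' (no match yet)
Bit 4: prefix='10' (no match yet)
Bit 5: prefix='100' -> emit 'o', reset
Bit 6: prefix='1' (no match yet)
Bit 7: prefix='11' -> emit 'm', reset
Bit 8: prefix='1' (no match yet)
Bit 9: prefix='11' -> emit 'm', reset
Bit 10: prefix='0' (no match yet)
Bit 11: prefix='01' -> emit 'h', reset
Bit 12: prefix='0' (no match yet)
Bit 13: prefix='01' -> emit 'h', reset
Bit 14: prefix='0' (no match yet)
Bit 15: prefix='01' -> emit 'h', reset
Bit 16: prefix='1' (no match yet)
Bit 17: prefix='10' (no match yet)
Bit 18: prefix='101' -> emit 'j', reset
Bit 19: prefix='0' (no match yet)
Bit 20: prefix='00' -> emit 'f', reset

Answer: oommhhhjf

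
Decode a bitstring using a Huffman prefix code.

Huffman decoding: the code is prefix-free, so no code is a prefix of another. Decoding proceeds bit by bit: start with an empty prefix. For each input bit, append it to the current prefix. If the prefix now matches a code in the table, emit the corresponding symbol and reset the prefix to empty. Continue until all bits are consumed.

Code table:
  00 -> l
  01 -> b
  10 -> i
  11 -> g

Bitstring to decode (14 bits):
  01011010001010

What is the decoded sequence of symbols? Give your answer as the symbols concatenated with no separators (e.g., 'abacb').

Bit 0: prefix='0' (no match yet)
Bit 1: prefix='01' -> emit 'b', reset
Bit 2: prefix='0' (no match yet)
Bit 3: prefix='01' -> emit 'b', reset
Bit 4: prefix='1' (no match yet)
Bit 5: prefix='10' -> emit 'i', reset
Bit 6: prefix='1' (no match yet)
Bit 7: prefix='10' -> emit 'i', reset
Bit 8: prefix='0' (no match yet)
Bit 9: prefix='00' -> emit 'l', reset
Bit 10: prefix='1' (no match yet)
Bit 11: prefix='10' -> emit 'i', reset
Bit 12: prefix='1' (no match yet)
Bit 13: prefix='10' -> emit 'i', reset

Answer: bbiilii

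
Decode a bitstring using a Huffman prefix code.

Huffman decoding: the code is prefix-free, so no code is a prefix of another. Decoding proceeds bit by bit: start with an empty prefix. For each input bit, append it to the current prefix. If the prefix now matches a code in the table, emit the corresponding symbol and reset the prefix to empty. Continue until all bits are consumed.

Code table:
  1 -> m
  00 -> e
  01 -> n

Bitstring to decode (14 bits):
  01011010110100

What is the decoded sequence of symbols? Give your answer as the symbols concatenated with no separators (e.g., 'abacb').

Bit 0: prefix='0' (no match yet)
Bit 1: prefix='01' -> emit 'n', reset
Bit 2: prefix='0' (no match yet)
Bit 3: prefix='01' -> emit 'n', reset
Bit 4: prefix='1' -> emit 'm', reset
Bit 5: prefix='0' (no match yet)
Bit 6: prefix='01' -> emit 'n', reset
Bit 7: prefix='0' (no match yet)
Bit 8: prefix='01' -> emit 'n', reset
Bit 9: prefix='1' -> emit 'm', reset
Bit 10: prefix='0' (no match yet)
Bit 11: prefix='01' -> emit 'n', reset
Bit 12: prefix='0' (no match yet)
Bit 13: prefix='00' -> emit 'e', reset

Answer: nnmnnmne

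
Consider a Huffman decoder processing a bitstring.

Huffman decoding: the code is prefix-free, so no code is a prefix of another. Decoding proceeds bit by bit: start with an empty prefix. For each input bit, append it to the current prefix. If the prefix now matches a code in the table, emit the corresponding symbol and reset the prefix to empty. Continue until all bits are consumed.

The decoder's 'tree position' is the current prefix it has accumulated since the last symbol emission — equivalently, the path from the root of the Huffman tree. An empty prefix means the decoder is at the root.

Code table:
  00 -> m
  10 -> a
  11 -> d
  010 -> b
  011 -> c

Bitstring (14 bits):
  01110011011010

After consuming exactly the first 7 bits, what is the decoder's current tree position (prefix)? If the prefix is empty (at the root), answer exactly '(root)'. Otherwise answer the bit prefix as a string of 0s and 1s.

Answer: 01

Derivation:
Bit 0: prefix='0' (no match yet)
Bit 1: prefix='01' (no match yet)
Bit 2: prefix='011' -> emit 'c', reset
Bit 3: prefix='1' (no match yet)
Bit 4: prefix='10' -> emit 'a', reset
Bit 5: prefix='0' (no match yet)
Bit 6: prefix='01' (no match yet)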